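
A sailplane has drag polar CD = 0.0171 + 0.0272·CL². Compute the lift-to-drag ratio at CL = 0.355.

CD = 0.0171 + 0.0272 × 0.355² = 0.02053
L/D = CL/CD = 0.355 / 0.02053 = 17.3

L/D = 17.3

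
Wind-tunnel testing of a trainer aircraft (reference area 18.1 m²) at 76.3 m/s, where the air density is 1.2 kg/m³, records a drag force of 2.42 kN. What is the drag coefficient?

From D = ½ρv²S·CD, rearranging gives CD = 2D/(ρv²S).
CD = 2 × 2420 / (1.2 × 76.3² × 18.1) = 0.0383

CD = 0.0383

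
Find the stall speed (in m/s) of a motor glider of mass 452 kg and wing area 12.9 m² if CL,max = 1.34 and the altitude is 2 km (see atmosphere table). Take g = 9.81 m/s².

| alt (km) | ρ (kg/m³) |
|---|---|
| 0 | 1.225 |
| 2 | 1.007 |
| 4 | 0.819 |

At 2 km, from the table: ρ = 1.007 kg/m³.
Stall occurs when L = W at CL,max. W = mg = 452 × 9.81 = 4434 N.
From L = ½ρV²S·CL,max = W: V_stall = √(2W/(ρSCL,max)) = √(2·4434/(1.007·12.9·1.34))
V_stall = √509.5 = 22.6 m/s

V_stall = 22.6 m/s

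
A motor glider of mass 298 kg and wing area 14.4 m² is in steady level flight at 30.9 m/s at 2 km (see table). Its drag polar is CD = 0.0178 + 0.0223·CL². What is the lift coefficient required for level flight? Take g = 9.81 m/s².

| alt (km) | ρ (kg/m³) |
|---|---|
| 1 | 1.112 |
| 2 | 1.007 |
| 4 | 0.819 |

At 2 km, from the table: ρ = 1.007 kg/m³.
In steady level flight, lift balances weight: W = mg = 298 × 9.81 = 2923.4 N.
Dynamic pressure q = 0.5 × 1.007 × 30.9² = 480.7 Pa.
Required CL = L/(qS) = 2923.4/(480.7·14.4) = 0.4223.

CL = 0.422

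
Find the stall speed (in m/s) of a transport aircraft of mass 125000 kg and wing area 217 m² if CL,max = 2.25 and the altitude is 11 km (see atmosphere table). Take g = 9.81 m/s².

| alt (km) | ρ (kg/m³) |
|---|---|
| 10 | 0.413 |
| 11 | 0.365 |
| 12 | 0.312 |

V_stall = 117 m/s

At 11 km, from the table: ρ = 0.365 kg/m³.
Weight W = mg = 125000 × 9.81 = 1.226×10^6 N.
V_stall = √(2W/(ρ·S·CL,max)) = √(2 × 1.226×10^6 / (0.365 × 217 × 2.25))
V_stall = √13760 = 117 m/s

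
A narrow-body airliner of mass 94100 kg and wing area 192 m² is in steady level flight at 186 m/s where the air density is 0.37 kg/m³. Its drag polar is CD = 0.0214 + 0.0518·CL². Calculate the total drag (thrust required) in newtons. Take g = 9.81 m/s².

Weight W = mg = 94100 × 9.81 = 9.2312×10^5 N; in level flight L = W.
q = ½ρv² = ½ × 0.37 × 186² = 6400 Pa.
CL = W/(q·S) = 9.2312×10^5 / (6400 × 192) = 0.7512.
CD = 0.0214 + 0.0518 × 0.7512² = 0.05063.
D = q·S·CD = 6400 × 192 × 0.05063 = 62220 N

D = 62200 N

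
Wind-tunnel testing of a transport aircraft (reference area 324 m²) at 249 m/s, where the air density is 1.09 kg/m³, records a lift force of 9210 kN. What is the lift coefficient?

From L = ½ρv²S·CL, rearranging gives CL = 2L/(ρv²S).
CL = 2 × 9.21×10^6 / (1.09 × 249² × 324) = 0.841

CL = 0.841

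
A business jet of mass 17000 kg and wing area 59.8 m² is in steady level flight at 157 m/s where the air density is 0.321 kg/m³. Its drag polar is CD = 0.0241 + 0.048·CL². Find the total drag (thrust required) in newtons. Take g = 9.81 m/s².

D = 11300 N

Level flight ⇒ L = W = m·g = 17000 × 9.81 = 1.6677×10^5 N.
q = ½ρv² = ½ × 0.321 × 157² = 3956 Pa.
CL = 2W/(ρv²S) = 2×1.6677×10^5/(0.321×157²×59.8) = 0.7049.
CD = 0.0241 + 0.048 × 0.7049² = 0.04795.
D = q·S·CD = 3956 × 59.8 × 0.04795 = 11340 N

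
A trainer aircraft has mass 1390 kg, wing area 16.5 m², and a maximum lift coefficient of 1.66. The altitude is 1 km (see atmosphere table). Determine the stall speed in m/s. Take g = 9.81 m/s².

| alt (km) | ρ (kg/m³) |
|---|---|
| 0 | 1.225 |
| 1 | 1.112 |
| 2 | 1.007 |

V_stall = 29.9 m/s

At 1 km, from the table: ρ = 1.112 kg/m³.
At stall, lift equals weight: L = W = m·g = 1390 × 9.81 = 13640 N.
From L = ½ρV²S·CL,max = W: V_stall = √(2W/(ρSCL,max)) = √(2·13640/(1.112·16.5·1.66))
V_stall = √895.4 = 29.9 m/s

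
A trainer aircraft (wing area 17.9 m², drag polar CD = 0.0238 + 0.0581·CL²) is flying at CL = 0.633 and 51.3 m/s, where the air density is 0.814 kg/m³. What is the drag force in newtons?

CD = 0.0238 + 0.0581 × 0.633² = 0.04708
D = ½ρv²S·CD = ½ × 0.814 × 51.3² × 17.9 × 0.04708 = 903 N

D = 903 N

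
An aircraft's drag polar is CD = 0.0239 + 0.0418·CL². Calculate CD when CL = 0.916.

CD = 0.0239 + 0.0418 × 0.916² = 0.0239 + 0.03507 = 0.059

CD = 0.059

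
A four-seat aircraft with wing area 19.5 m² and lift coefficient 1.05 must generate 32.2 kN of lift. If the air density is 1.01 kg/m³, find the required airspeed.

L = ½ρv²S·CL ⇒ v = √(2L/(ρ·S·CL))
v = √(2 × 32200 / (1.01 × 19.5 × 1.05)) = √3114 = 55.8 m/s

v = 55.8 m/s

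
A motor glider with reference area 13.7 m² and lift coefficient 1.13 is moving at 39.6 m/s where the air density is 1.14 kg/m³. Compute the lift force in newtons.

L = 13800 N

Dynamic pressure q = ½ρv² = ½ × 1.14 × 39.6² = 893.9 Pa.
L = q·S·CL = 893.9 × 13.7 × 1.13 = 13800 N ≈ 13.8 kN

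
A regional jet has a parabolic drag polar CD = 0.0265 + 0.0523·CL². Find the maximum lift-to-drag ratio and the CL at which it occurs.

(L/D)max = 13.4, at CL = 0.712

For CD = CD0 + K·CL², (L/D)max occurs at CL* = √(CD0/K) and equals 1/(2√(K·CD0)).
(L/D)max = 1/(2√(0.0523 × 0.0265)) = 1/(2 × 0.03723) = 13.4
CL* = √(0.0265/0.0523) = 0.712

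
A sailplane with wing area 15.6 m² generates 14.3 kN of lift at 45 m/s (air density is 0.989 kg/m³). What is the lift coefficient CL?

From L = ½ρv²S·CL, rearranging gives CL = 2L/(ρv²S).
CL = 2 × 14300 / (0.989 × 45² × 15.6) = 0.915

CL = 0.915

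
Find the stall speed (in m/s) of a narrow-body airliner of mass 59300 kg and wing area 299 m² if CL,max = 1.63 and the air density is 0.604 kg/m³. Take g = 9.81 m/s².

V_stall = 62.9 m/s

Weight W = mg = 59300 × 9.81 = 5.817×10^5 N.
From L = ½ρV²S·CL,max = W: V_stall = √(2W/(ρSCL,max)) = √(2·5.817×10^5/(0.604·299·1.63))
V_stall = √3952 = 62.9 m/s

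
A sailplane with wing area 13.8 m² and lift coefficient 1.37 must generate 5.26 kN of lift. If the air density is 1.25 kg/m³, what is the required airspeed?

v = 21.1 m/s

L = ½ρv²S·CL ⇒ v = √(2L/(ρ·S·CL))
v = √(2 × 5260 / (1.25 × 13.8 × 1.37)) = √445.1 = 21.1 m/s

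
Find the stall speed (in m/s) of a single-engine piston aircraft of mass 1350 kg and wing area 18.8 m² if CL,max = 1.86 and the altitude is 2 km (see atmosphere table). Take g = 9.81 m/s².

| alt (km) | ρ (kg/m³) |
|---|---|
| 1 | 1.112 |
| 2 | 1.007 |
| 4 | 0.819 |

At 2 km, from the table: ρ = 1.007 kg/m³.
At stall, lift equals weight: L = W = m·g = 1350 × 9.81 = 13240 N.
V_stall = √(2W/(ρ·S·CL,max)) = √(2 × 13240 / (1.007 × 18.8 × 1.86))
V_stall = √752.2 = 27.4 m/s

V_stall = 27.4 m/s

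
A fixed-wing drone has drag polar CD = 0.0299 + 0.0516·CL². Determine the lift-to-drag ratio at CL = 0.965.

L/D = 12.4

CD = 0.0299 + 0.0516 × 0.965² = 0.07795
L/D = CL/CD = 0.965 / 0.07795 = 12.4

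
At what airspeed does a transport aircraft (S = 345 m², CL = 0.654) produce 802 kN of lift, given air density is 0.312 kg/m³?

v = 151 m/s

L = ½ρv²S·CL ⇒ v = √(2L/(ρ·S·CL))
v = √(2 × 8.02×10^5 / (0.312 × 345 × 0.654)) = √22790 = 151 m/s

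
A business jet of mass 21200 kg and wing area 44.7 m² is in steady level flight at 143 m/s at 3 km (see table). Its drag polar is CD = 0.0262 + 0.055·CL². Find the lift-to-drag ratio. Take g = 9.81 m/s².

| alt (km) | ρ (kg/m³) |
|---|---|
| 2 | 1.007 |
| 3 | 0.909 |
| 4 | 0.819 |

At 3 km, from the table: ρ = 0.909 kg/m³.
Weight W = mg = 21200 × 9.81 = 2.0797×10^5 N; in level flight L = W.
q = ½ρv² = ½ × 0.909 × 143² = 9294 Pa.
CL = 2W/(ρv²S) = 2×2.0797×10^5/(0.909×143²×44.7) = 0.5006.
CD = 0.0262 + 0.055 × 0.5006² = 0.03998.
L/D = CL/CD = 0.5006 / 0.03998 = 12.5

L/D = 12.5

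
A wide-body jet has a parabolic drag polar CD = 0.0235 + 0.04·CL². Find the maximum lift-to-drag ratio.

(L/D)max = 16.3

For CD = CD0 + K·CL², (L/D)max occurs at CL* = √(CD0/K) and equals 1/(2√(K·CD0)).
(L/D)max = 1/(2√(0.04 × 0.0235)) = 1/(2 × 0.03066) = 16.3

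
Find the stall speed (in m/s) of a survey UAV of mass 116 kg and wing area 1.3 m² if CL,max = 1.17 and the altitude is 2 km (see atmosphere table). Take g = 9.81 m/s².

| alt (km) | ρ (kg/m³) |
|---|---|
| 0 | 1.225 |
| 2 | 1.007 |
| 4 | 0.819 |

At 2 km, from the table: ρ = 1.007 kg/m³.
At stall, lift equals weight: L = W = m·g = 116 × 9.81 = 1138 N.
From L = ½ρV²S·CL,max = W: V_stall = √(2W/(ρSCL,max)) = √(2·1138/(1.007·1.3·1.17))
V_stall = √1486 = 38.5 m/s

V_stall = 38.5 m/s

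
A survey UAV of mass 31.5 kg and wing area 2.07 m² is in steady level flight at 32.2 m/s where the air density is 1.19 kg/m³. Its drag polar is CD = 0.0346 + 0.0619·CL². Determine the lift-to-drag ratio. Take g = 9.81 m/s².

L/D = 6.33

Level flight ⇒ L = W = m·g = 31.5 × 9.81 = 309.02 N.
q = ½ρv² = ½ × 1.19 × 32.2² = 616.9 Pa.
CL = 2W/(ρv²S) = 2×309.02/(1.19×32.2²×2.07) = 0.242.
CD = 0.0346 + 0.0619 × 0.242² = 0.03822.
L/D = CL/CD = 0.242 / 0.03822 = 6.33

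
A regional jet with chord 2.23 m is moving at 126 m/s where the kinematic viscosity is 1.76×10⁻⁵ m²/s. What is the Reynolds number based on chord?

Re = v·c/ν = 126 × 2.23 / (1.76×10⁻⁵) = 1.6×10^7

Re = 1.6×10^7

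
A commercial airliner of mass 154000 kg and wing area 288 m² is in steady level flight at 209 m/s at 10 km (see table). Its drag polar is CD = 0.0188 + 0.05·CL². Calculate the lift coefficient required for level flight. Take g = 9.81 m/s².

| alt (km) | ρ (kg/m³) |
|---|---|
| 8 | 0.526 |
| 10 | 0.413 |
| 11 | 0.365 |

CL = 0.582

At 10 km, from the table: ρ = 0.413 kg/m³.
In steady level flight, lift balances weight: W = mg = 154000 × 9.81 = 1.5107×10^6 N.
Dynamic pressure q = 0.5 × 0.413 × 209² = 9020 Pa.
Required CL = L/(qS) = 1.5107×10^6/(9020·288) = 0.5815.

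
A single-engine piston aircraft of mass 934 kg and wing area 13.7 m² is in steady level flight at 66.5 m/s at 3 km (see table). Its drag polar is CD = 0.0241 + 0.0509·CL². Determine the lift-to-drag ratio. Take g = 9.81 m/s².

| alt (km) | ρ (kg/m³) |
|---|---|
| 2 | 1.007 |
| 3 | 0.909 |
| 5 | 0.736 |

L/D = 11.2

At 3 km, from the table: ρ = 0.909 kg/m³.
In steady level flight, lift balances weight: W = mg = 934 × 9.81 = 9162.5 N.
Dynamic pressure q = 0.5 × 0.909 × 66.5² = 2010 Pa.
CL = W/(q·S) = 9162.5 / (2010 × 13.7) = 0.3328.
CD = 0.0241 + 0.0509 × 0.3328² = 0.02974.
L/D = CL/CD = 0.3328 / 0.02974 = 11.2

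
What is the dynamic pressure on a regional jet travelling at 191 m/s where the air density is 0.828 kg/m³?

q = 15100 Pa

q = ½ρv² = ½ × 0.828 × 191² = 15100 Pa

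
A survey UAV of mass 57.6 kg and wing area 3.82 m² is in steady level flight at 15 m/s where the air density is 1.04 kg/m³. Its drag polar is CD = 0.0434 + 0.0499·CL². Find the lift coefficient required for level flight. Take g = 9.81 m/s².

Weight W = mg = 57.6 × 9.81 = 565.06 N; in level flight L = W.
Dynamic pressure q = 0.5 × 1.04 × 15² = 117 Pa.
Required CL = L/(qS) = 565.06/(117·3.82) = 1.264.

CL = 1.26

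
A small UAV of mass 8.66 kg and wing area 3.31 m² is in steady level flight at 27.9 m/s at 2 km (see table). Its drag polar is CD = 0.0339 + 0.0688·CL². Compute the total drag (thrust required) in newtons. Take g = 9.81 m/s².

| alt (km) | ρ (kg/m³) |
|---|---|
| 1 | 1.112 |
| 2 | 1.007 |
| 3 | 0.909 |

At 2 km, from the table: ρ = 1.007 kg/m³.
In steady level flight, lift balances weight: W = mg = 8.66 × 9.81 = 84.955 N.
q = ½ρv² = ½ × 1.007 × 27.9² = 391.9 Pa.
CL = W/(q·S) = 84.955 / (391.9 × 3.31) = 0.06549.
CD = 0.0339 + 0.0688 × 0.06549² = 0.0342.
D = q·S·CD = 391.9 × 3.31 × 0.0342 = 44.36 N

D = 44.4 N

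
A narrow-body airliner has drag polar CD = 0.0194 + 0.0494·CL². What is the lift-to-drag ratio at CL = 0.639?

L/D = 16.1

CD = 0.0194 + 0.0494 × 0.639² = 0.03957
L/D = CL/CD = 0.639 / 0.03957 = 16.1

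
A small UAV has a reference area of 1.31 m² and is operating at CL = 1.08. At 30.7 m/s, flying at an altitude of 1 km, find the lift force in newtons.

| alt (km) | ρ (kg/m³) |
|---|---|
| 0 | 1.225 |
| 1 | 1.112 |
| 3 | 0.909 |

At 1 km, from the table: ρ = 1.112 kg/m³.
L = ½ρv²S·CL = ½ × 1.112 × 30.7² × 1.31 × 1.08 = 741 N

L = 741 N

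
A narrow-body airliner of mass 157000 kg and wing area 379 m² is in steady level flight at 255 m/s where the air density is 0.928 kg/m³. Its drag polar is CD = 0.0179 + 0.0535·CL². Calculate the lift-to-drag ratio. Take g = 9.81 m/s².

Level flight ⇒ L = W = m·g = 157000 × 9.81 = 1.5402×10^6 N.
q = ½ρv² = ½ × 0.928 × 255² = 30170 Pa.
Required CL = L/(qS) = 1.5402×10^6/(30170·379) = 0.1347.
CD = 0.0179 + 0.0535 × 0.1347² = 0.01887.
L/D = CL/CD = 0.1347 / 0.01887 = 7.14

L/D = 7.14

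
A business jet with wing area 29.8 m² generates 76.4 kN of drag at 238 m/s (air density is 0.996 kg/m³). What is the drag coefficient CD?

From D = ½ρv²S·CD, rearranging gives CD = 2D/(ρv²S).
CD = 2 × 76400 / (0.996 × 238² × 29.8) = 0.0909

CD = 0.0909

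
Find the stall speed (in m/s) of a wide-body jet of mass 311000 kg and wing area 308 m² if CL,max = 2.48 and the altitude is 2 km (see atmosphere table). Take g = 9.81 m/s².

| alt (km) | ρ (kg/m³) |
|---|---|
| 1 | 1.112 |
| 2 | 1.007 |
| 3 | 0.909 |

At 2 km, from the table: ρ = 1.007 kg/m³.
Weight W = mg = 311000 × 9.81 = 3.051×10^6 N.
From L = ½ρV²S·CL,max = W: V_stall = √(2W/(ρSCL,max)) = √(2·3.051×10^6/(1.007·308·2.48))
V_stall = √7933 = 89.1 m/s

V_stall = 89.1 m/s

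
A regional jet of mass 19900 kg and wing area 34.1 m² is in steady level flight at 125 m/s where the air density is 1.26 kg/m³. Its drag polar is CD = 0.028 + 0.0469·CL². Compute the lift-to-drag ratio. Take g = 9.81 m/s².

Weight W = mg = 19900 × 9.81 = 1.9522×10^5 N; in level flight L = W.
q = ½ρv² = ½ × 1.26 × 125² = 9844 Pa.
Required CL = L/(qS) = 1.9522×10^5/(9844·34.1) = 0.5816.
CD = 0.028 + 0.0469 × 0.5816² = 0.04386.
L/D = CL/CD = 0.5816 / 0.04386 = 13.3

L/D = 13.3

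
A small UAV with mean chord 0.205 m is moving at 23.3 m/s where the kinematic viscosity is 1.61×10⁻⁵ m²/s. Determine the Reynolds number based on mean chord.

Re = v·c/ν = 23.3 × 0.205 / (1.61×10⁻⁵) = 2.97×10^5

Re = 2.97×10^5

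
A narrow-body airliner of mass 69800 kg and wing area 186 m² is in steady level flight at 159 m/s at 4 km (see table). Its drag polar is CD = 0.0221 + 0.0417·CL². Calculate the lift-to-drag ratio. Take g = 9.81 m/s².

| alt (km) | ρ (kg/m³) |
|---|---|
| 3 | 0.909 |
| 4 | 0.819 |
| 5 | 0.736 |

At 4 km, from the table: ρ = 0.819 kg/m³.
Weight W = mg = 69800 × 9.81 = 6.8474×10^5 N; in level flight L = W.
q = ½ρv² = ½ × 0.819 × 159² = 10350 Pa.
CL = 2W/(ρv²S) = 2×6.8474×10^5/(0.819×159²×186) = 0.3556.
CD = 0.0221 + 0.0417 × 0.3556² = 0.02737.
L/D = CL/CD = 0.3556 / 0.02737 = 13

L/D = 13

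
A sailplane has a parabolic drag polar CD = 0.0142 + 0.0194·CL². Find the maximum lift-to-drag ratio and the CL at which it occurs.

(L/D)max = 30.1, at CL = 0.856

For CD = CD0 + K·CL², (L/D)max occurs at CL* = √(CD0/K) and equals 1/(2√(K·CD0)).
(L/D)max = 1/(2√(0.0194 × 0.0142)) = 1/(2 × 0.0166) = 30.1
CL* = √(0.0142/0.0194) = 0.856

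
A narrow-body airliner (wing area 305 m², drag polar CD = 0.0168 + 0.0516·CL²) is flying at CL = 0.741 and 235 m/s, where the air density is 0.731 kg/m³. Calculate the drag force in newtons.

D = 2.78×10^5 N

CD = 0.0168 + 0.0516 × 0.741² = 0.04513
D = ½ρv²S·CD = ½ × 0.731 × 235² × 305 × 0.04513 = 2.78×10^5 N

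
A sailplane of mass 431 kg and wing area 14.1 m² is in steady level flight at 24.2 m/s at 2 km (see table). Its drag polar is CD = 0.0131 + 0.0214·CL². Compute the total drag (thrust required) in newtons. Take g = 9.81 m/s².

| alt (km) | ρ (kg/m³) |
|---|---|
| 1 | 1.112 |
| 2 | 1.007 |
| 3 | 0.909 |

D = 146 N

At 2 km, from the table: ρ = 1.007 kg/m³.
Weight W = mg = 431 × 9.81 = 4228.1 N; in level flight L = W.
q = ½ρv² = ½ × 1.007 × 24.2² = 294.9 Pa.
CL = 2W/(ρv²S) = 2×4228.1/(1.007×24.2²×14.1) = 1.017.
CD = 0.0131 + 0.0214 × 1.017² = 0.03523.
D = q·S·CD = 294.9 × 14.1 × 0.03523 = 146.5 N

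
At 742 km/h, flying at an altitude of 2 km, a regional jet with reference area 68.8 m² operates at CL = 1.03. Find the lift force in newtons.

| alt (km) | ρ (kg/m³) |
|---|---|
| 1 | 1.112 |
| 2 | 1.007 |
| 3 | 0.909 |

L = 1.52×10^6 N

At 2 km, from the table: ρ = 1.007 kg/m³.
Convert speed: v = 742 km/h ÷ 3.6 = 206.1 m/s.
Dynamic pressure q = ½ρv² = ½ × 1.007 × 206.1² = 21390 Pa.
L = q·S·CL = 21390 × 68.8 × 1.03 = 1.52×10^6 N ≈ 1520 kN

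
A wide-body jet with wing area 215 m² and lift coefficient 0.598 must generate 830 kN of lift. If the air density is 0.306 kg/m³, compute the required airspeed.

v = 205 m/s

L = ½ρv²S·CL ⇒ v = √(2L/(ρ·S·CL))
v = √(2 × 8.3×10^5 / (0.306 × 215 × 0.598)) = √42190 = 205 m/s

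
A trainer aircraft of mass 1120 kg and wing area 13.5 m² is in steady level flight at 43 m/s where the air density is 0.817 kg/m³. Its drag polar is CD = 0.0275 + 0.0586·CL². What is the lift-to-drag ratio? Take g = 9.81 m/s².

L/D = 11.3

Weight W = mg = 1120 × 9.81 = 10987 N; in level flight L = W.
Dynamic pressure q = 0.5 × 0.817 × 43² = 755.3 Pa.
CL = 2W/(ρv²S) = 2×10987/(0.817×43²×13.5) = 1.078.
CD = 0.0275 + 0.0586 × 1.078² = 0.09554.
L/D = CL/CD = 1.078 / 0.09554 = 11.3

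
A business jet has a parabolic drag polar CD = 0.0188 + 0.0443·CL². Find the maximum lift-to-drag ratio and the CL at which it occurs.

(L/D)max = 17.3, at CL = 0.651

For CD = CD0 + K·CL², (L/D)max occurs at CL* = √(CD0/K) and equals 1/(2√(K·CD0)).
(L/D)max = 1/(2√(0.0443 × 0.0188)) = 1/(2 × 0.02886) = 17.3
CL* = √(0.0188/0.0443) = 0.651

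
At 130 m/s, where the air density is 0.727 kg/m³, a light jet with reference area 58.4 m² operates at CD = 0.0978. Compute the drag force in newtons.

D = 35100 N

D = ½ρv²S·CD = ½ × 0.727 × 130² × 58.4 × 0.0978 = 35100 N ≈ 35.1 kN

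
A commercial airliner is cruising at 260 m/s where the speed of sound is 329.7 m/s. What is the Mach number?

M = 0.789

M = v/a = 260 / 329.7 = 0.789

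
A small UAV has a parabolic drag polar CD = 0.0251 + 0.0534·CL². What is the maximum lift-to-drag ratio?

For CD = CD0 + K·CL², (L/D)max occurs at CL* = √(CD0/K) and equals 1/(2√(K·CD0)).
(L/D)max = 1/(2√(0.0534 × 0.0251)) = 1/(2 × 0.03661) = 13.7

(L/D)max = 13.7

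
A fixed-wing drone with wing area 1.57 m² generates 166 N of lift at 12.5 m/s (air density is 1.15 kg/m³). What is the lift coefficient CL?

From L = ½ρv²S·CL, rearranging gives CL = 2L/(ρv²S).
CL = 2 × 166 / (1.15 × 12.5² × 1.57) = 1.18

CL = 1.18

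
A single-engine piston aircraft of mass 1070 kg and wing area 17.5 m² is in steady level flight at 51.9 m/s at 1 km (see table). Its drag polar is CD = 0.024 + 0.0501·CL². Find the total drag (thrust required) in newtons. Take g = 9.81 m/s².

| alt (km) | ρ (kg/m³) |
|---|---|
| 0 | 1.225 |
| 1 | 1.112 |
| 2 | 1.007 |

D = 840 N

At 1 km, from the table: ρ = 1.112 kg/m³.
In steady level flight, lift balances weight: W = mg = 1070 × 9.81 = 10497 N.
Dynamic pressure q = 0.5 × 1.112 × 51.9² = 1498 Pa.
Required CL = L/(qS) = 10497/(1498·17.5) = 0.4005.
CD = 0.024 + 0.0501 × 0.4005² = 0.03204.
D = q·S·CD = 1498 × 17.5 × 0.03204 = 839.6 N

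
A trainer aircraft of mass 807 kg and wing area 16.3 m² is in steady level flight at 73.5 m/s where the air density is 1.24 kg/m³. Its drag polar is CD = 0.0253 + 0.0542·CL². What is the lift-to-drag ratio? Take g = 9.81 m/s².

Weight W = mg = 807 × 9.81 = 7916.7 N; in level flight L = W.
q = ½ρv² = ½ × 1.24 × 73.5² = 3349 Pa.
Required CL = L/(qS) = 7916.7/(3349·16.3) = 0.145.
CD = 0.0253 + 0.0542 × 0.145² = 0.02644.
L/D = CL/CD = 0.145 / 0.02644 = 5.48

L/D = 5.48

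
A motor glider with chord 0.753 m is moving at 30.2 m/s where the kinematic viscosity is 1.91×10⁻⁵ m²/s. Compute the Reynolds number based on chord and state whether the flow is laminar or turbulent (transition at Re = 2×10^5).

Re = v·c/ν = 30.2 × 0.753 / (1.91×10⁻⁵) = 1.19×10^6
Since 1.19×10^6 > 2×10^5, the flow is turbulent.

Re = 1.19×10^6 (turbulent)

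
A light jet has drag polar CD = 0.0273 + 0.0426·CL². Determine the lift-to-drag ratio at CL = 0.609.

L/D = 14.1

CD = 0.0273 + 0.0426 × 0.609² = 0.0431
L/D = CL/CD = 0.609 / 0.0431 = 14.1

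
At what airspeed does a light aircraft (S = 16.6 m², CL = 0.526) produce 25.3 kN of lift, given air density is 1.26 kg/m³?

v = 67.8 m/s

L = ½ρv²S·CL ⇒ v = √(2L/(ρ·S·CL))
v = √(2 × 25300 / (1.26 × 16.6 × 0.526)) = √4599 = 67.8 m/s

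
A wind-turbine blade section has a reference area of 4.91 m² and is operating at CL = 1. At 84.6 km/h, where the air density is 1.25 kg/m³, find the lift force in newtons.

Convert speed: v = 84.6 km/h ÷ 3.6 = 23.5 m/s.
Dynamic pressure q = ½ρv² = ½ × 1.25 × 23.5² = 345.2 Pa.
L = q·S·CL = 345.2 × 4.91 × 1 = 1690 N

L = 1690 N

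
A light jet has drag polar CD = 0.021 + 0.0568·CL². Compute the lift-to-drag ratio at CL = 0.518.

CD = 0.021 + 0.0568 × 0.518² = 0.03624
L/D = CL/CD = 0.518 / 0.03624 = 14.3

L/D = 14.3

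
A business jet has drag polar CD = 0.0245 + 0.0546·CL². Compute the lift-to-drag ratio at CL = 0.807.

L/D = 13.4

CD = 0.0245 + 0.0546 × 0.807² = 0.06006
L/D = CL/CD = 0.807 / 0.06006 = 13.4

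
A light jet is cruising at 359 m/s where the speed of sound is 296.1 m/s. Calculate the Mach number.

M = v/a = 359 / 296.1 = 1.21

M = 1.21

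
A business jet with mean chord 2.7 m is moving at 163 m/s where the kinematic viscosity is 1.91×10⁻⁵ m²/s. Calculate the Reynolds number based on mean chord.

Re = v·c/ν = 163 × 2.7 / (1.91×10⁻⁵) = 2.3×10^7

Re = 2.3×10^7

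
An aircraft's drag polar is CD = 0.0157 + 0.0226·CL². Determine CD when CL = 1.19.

CD = 0.0157 + 0.0226 × 1.19² = 0.0157 + 0.032 = 0.0477

CD = 0.0477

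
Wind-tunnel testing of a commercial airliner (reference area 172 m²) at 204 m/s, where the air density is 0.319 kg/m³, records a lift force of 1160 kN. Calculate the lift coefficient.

CL = 1.02

From L = ½ρv²S·CL, rearranging gives CL = 2L/(ρv²S).
CL = 2 × 1.16×10^6 / (0.319 × 204² × 172) = 1.02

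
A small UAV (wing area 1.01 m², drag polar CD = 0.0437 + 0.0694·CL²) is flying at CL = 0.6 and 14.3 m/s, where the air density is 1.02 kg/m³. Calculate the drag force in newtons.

CD = 0.0437 + 0.0694 × 0.6² = 0.06868
D = ½ρv²S·CD = ½ × 1.02 × 14.3² × 1.01 × 0.06868 = 7.23 N

D = 7.23 N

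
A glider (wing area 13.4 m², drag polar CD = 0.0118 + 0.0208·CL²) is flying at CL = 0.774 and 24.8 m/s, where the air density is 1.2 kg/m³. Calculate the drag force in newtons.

D = 120 N

CD = 0.0118 + 0.0208 × 0.774² = 0.02426
D = ½ρv²S·CD = ½ × 1.2 × 24.8² × 13.4 × 0.02426 = 120 N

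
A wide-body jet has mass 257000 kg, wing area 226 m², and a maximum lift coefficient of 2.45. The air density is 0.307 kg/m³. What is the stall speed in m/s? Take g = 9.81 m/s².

V_stall = 172 m/s

Stall occurs when L = W at CL,max. W = mg = 257000 × 9.81 = 2.521×10^6 N.
V_stall = √(2W/(ρ·S·CL,max)) = √(2 × 2.521×10^6 / (0.307 × 226 × 2.45))
V_stall = √29660 = 172 m/s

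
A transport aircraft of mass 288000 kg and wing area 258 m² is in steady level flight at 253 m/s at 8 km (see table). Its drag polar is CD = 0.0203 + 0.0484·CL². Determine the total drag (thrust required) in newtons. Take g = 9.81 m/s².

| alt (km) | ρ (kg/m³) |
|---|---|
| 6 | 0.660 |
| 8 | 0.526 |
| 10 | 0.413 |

D = 1.77×10^5 N

At 8 km, from the table: ρ = 0.526 kg/m³.
In steady level flight, lift balances weight: W = mg = 288000 × 9.81 = 2.8253×10^6 N.
q = ½ρv² = ½ × 0.526 × 253² = 16830 Pa.
CL = W/(q·S) = 2.8253×10^6 / (16830 × 258) = 0.6505.
CD = 0.0203 + 0.0484 × 0.6505² = 0.04078.
D = q·S·CD = 16830 × 258 × 0.04078 = 1.771×10^5 N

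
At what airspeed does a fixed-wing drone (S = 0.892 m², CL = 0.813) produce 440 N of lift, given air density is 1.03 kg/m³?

v = 34.3 m/s

L = ½ρv²S·CL ⇒ v = √(2L/(ρ·S·CL))
v = √(2 × 440 / (1.03 × 0.892 × 0.813)) = √1178 = 34.3 m/s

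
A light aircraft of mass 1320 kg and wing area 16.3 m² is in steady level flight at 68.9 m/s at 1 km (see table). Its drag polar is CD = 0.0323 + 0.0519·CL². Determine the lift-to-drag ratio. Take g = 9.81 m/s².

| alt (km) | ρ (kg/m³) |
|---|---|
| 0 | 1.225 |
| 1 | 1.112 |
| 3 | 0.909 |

At 1 km, from the table: ρ = 1.112 kg/m³.
Level flight ⇒ L = W = m·g = 1320 × 9.81 = 12949 N.
q = ½ρv² = ½ × 1.112 × 68.9² = 2639 Pa.
CL = 2W/(ρv²S) = 2×12949/(1.112×68.9²×16.3) = 0.301.
CD = 0.0323 + 0.0519 × 0.301² = 0.037.
L/D = CL/CD = 0.301 / 0.037 = 8.13

L/D = 8.13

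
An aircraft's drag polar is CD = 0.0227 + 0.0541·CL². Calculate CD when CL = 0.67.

CD = 0.047

CD = 0.0227 + 0.0541 × 0.67² = 0.0227 + 0.02429 = 0.047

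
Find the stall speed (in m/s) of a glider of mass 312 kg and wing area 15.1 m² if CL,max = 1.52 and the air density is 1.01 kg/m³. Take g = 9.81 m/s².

V_stall = 16.3 m/s

Weight W = mg = 312 × 9.81 = 3061 N.
V_stall = √(2W/(ρ·S·CL,max)) = √(2 × 3061 / (1.01 × 15.1 × 1.52))
V_stall = √264.1 = 16.3 m/s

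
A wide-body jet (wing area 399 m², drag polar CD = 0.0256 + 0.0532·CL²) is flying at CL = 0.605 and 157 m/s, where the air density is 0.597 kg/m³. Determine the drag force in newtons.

D = 1.32×10^5 N

CD = 0.0256 + 0.0532 × 0.605² = 0.04507
D = ½ρv²S·CD = ½ × 0.597 × 157² × 399 × 0.04507 = 1.32×10^5 N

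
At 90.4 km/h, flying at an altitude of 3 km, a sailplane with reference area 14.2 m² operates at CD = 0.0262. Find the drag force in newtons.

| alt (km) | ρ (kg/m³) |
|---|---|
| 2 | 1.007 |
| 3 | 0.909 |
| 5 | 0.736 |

D = 107 N

At 3 km, from the table: ρ = 0.909 kg/m³.
Convert speed: v = 90.4 km/h ÷ 3.6 = 25.11 m/s.
D = ½ρv²S·CD = ½ × 0.909 × 25.11² × 14.2 × 0.0262 = 107 N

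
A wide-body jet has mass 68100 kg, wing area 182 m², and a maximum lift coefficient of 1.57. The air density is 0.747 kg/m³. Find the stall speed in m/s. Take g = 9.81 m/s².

Weight W = mg = 68100 × 9.81 = 6.681×10^5 N.
V_stall = √(2W/(ρ·S·CL,max)) = √(2 × 6.681×10^5 / (0.747 × 182 × 1.57))
V_stall = √6260 = 79.1 m/s

V_stall = 79.1 m/s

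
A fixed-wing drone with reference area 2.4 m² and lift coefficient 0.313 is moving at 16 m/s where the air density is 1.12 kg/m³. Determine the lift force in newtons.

L = 108 N

Dynamic pressure q = ½ρv² = ½ × 1.12 × 16² = 143.4 Pa.
L = q·S·CL = 143.4 × 2.4 × 0.313 = 108 N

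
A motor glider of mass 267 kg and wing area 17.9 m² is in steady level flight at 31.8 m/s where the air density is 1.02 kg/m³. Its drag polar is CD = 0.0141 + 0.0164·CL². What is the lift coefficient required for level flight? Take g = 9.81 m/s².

Weight W = mg = 267 × 9.81 = 2619.3 N; in level flight L = W.
q = ½ρv² = ½ × 1.02 × 31.8² = 515.7 Pa.
CL = W/(q·S) = 2619.3 / (515.7 × 17.9) = 0.2837.

CL = 0.284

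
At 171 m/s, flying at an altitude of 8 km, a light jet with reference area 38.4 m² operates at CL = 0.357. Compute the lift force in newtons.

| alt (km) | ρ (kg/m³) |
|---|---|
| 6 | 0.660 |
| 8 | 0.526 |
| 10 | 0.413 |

L = 1.05×10^5 N

At 8 km, from the table: ρ = 0.526 kg/m³.
L = ½ρv²S·CL = ½ × 0.526 × 171² × 38.4 × 0.357 = 1.05×10^5 N ≈ 105 kN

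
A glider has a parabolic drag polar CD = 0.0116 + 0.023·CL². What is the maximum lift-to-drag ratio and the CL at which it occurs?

(L/D)max = 30.6, at CL = 0.71

For CD = CD0 + K·CL², (L/D)max occurs at CL* = √(CD0/K) and equals 1/(2√(K·CD0)).
(L/D)max = 1/(2√(0.023 × 0.0116)) = 1/(2 × 0.01633) = 30.6
CL* = √(0.0116/0.023) = 0.71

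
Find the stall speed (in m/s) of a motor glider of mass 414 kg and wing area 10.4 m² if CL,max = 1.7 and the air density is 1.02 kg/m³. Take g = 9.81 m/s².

V_stall = 21.2 m/s

Weight W = mg = 414 × 9.81 = 4061 N.
From L = ½ρV²S·CL,max = W: V_stall = √(2W/(ρSCL,max)) = √(2·4061/(1.02·10.4·1.7))
V_stall = √450.4 = 21.2 m/s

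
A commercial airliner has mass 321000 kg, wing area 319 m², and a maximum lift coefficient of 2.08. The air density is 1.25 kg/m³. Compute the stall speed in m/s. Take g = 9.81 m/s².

V_stall = 87.1 m/s

At stall, lift equals weight: L = W = m·g = 321000 × 9.81 = 3.149×10^6 N.
From L = ½ρV²S·CL,max = W: V_stall = √(2W/(ρSCL,max)) = √(2·3.149×10^6/(1.25·319·2.08))
V_stall = √7593 = 87.1 m/s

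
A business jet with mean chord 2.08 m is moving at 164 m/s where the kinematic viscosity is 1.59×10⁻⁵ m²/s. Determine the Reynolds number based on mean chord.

Re = v·c/ν = 164 × 2.08 / (1.59×10⁻⁵) = 2.15×10^7

Re = 2.15×10^7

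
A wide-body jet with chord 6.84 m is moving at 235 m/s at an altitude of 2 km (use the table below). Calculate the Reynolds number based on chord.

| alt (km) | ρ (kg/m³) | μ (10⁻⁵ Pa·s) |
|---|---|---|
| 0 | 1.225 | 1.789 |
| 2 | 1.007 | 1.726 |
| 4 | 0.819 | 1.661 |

Re = 9.38×10^7

At 2 km, from the table: ρ = 1.007 kg/m³, μ = 1.726×10⁻⁵ Pa·s.
Re = ρ·v·c/μ = 1.007 × 235 × 6.84 / (1.726×10⁻⁵) = 9.38×10^7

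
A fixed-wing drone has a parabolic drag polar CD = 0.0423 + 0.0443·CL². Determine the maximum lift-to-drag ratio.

For CD = CD0 + K·CL², (L/D)max occurs at CL* = √(CD0/K) and equals 1/(2√(K·CD0)).
(L/D)max = 1/(2√(0.0443 × 0.0423)) = 1/(2 × 0.04329) = 11.6

(L/D)max = 11.6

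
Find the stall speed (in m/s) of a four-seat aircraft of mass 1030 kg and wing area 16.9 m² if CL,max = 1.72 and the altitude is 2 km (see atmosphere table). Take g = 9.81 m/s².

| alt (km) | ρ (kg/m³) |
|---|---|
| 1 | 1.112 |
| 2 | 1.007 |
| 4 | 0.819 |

At 2 km, from the table: ρ = 1.007 kg/m³.
Weight W = mg = 1030 × 9.81 = 10100 N.
From L = ½ρV²S·CL,max = W: V_stall = √(2W/(ρSCL,max)) = √(2·10100/(1.007·16.9·1.72))
V_stall = √690.4 = 26.3 m/s

V_stall = 26.3 m/s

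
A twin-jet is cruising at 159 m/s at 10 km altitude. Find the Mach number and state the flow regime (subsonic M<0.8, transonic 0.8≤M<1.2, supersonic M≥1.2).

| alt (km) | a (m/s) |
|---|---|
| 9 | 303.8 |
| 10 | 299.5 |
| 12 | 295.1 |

At 10 km, from the table: a = 299.5 m/s.
M = v/a = 159 / 299.5 = 0.531
M = 0.531 → subsonic.

M = 0.531 (subsonic)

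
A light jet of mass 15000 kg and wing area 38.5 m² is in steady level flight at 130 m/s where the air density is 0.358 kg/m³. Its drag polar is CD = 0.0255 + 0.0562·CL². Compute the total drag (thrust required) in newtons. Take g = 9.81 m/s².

Weight W = mg = 15000 × 9.81 = 1.4715×10^5 N; in level flight L = W.
Dynamic pressure q = 0.5 × 0.358 × 130² = 3025 Pa.
Required CL = L/(qS) = 1.4715×10^5/(3025·38.5) = 1.263.
CD = 0.0255 + 0.0562 × 1.263² = 0.1152.
D = q·S·CD = 3025 × 38.5 × 0.1152 = 13420 N

D = 13400 N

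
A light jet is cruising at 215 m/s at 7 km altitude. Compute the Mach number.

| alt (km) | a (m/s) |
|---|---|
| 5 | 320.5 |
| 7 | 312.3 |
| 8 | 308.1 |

M = 0.688

At 7 km, from the table: a = 312.3 m/s.
M = v/a = 215 / 312.3 = 0.688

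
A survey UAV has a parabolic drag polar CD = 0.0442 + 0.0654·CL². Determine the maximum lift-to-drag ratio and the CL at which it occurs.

For CD = CD0 + K·CL², (L/D)max occurs at CL* = √(CD0/K) and equals 1/(2√(K·CD0)).
(L/D)max = 1/(2√(0.0654 × 0.0442)) = 1/(2 × 0.05377) = 9.3
CL* = √(0.0442/0.0654) = 0.822

(L/D)max = 9.3, at CL = 0.822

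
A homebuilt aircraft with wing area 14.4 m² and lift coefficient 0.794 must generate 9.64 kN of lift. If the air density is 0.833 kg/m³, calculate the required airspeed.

v = 45 m/s

L = ½ρv²S·CL ⇒ v = √(2L/(ρ·S·CL))
v = √(2 × 9640 / (0.833 × 14.4 × 0.794)) = √2024 = 45 m/s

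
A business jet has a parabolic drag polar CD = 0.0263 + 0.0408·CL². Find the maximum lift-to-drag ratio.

For CD = CD0 + K·CL², (L/D)max occurs at CL* = √(CD0/K) and equals 1/(2√(K·CD0)).
(L/D)max = 1/(2√(0.0408 × 0.0263)) = 1/(2 × 0.03276) = 15.3

(L/D)max = 15.3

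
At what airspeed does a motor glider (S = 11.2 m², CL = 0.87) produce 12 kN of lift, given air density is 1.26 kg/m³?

v = 44.2 m/s

L = ½ρv²S·CL ⇒ v = √(2L/(ρ·S·CL))
v = √(2 × 12000 / (1.26 × 11.2 × 0.87)) = √1955 = 44.2 m/s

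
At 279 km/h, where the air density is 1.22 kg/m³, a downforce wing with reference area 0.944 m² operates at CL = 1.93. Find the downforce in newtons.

Convert speed: v = 279 km/h ÷ 3.6 = 77.5 m/s.
Dynamic pressure q = ½ρv² = ½ × 1.22 × 77.5² = 3664 Pa.
L = q·S·CL = 3664 × 0.944 × 1.93 = 6680 N ≈ 6.68 kN

L = 6680 N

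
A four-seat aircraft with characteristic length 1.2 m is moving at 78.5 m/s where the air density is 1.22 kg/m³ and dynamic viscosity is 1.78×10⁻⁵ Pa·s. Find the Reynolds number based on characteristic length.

Re = ρ·v·c/μ = 1.22 × 78.5 × 1.2 / (1.78×10⁻⁵) = 6.46×10^6

Re = 6.46×10^6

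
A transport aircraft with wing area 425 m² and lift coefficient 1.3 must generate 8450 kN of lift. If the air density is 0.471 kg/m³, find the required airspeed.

L = ½ρv²S·CL ⇒ v = √(2L/(ρ·S·CL))
v = √(2 × 8.45×10^6 / (0.471 × 425 × 1.3)) = √64940 = 255 m/s

v = 255 m/s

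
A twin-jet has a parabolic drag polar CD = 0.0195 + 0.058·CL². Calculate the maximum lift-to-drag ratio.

(L/D)max = 14.9

For CD = CD0 + K·CL², (L/D)max occurs at CL* = √(CD0/K) and equals 1/(2√(K·CD0)).
(L/D)max = 1/(2√(0.058 × 0.0195)) = 1/(2 × 0.03363) = 14.9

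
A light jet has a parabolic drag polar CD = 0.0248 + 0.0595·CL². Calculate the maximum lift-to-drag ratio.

(L/D)max = 13

For CD = CD0 + K·CL², (L/D)max occurs at CL* = √(CD0/K) and equals 1/(2√(K·CD0)).
(L/D)max = 1/(2√(0.0595 × 0.0248)) = 1/(2 × 0.03841) = 13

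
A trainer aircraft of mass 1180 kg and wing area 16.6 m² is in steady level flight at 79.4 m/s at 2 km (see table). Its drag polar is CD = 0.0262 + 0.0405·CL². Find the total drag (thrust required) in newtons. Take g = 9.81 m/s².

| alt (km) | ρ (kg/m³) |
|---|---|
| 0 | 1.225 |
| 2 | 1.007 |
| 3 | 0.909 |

D = 1480 N

At 2 km, from the table: ρ = 1.007 kg/m³.
In steady level flight, lift balances weight: W = mg = 1180 × 9.81 = 11576 N.
Dynamic pressure q = 0.5 × 1.007 × 79.4² = 3174 Pa.
CL = W/(q·S) = 11576 / (3174 × 16.6) = 0.2197.
CD = 0.0262 + 0.0405 × 0.2197² = 0.02815.
D = q·S·CD = 3174 × 16.6 × 0.02815 = 1484 N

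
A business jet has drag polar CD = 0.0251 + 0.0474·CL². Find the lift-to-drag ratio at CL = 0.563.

L/D = 14

CD = 0.0251 + 0.0474 × 0.563² = 0.04012
L/D = CL/CD = 0.563 / 0.04012 = 14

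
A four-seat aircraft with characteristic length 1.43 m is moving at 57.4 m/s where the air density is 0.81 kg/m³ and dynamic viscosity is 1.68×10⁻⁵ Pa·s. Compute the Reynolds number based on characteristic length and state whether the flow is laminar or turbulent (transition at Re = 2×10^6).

Re = 3.96×10^6 (turbulent)

Re = ρ·v·c/μ = 0.81 × 57.4 × 1.43 / (1.68×10⁻⁵) = 3.96×10^6
Since 3.96×10^6 > 2×10^6, the flow is turbulent.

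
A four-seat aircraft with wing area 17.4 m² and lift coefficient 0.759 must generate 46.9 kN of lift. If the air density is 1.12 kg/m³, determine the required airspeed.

v = 79.6 m/s

L = ½ρv²S·CL ⇒ v = √(2L/(ρ·S·CL))
v = √(2 × 46900 / (1.12 × 17.4 × 0.759)) = √6342 = 79.6 m/s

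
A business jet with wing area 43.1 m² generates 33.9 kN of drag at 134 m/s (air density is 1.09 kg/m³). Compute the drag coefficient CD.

CD = 0.0804

From D = ½ρv²S·CD, rearranging gives CD = 2D/(ρv²S).
CD = 2 × 33900 / (1.09 × 134² × 43.1) = 0.0804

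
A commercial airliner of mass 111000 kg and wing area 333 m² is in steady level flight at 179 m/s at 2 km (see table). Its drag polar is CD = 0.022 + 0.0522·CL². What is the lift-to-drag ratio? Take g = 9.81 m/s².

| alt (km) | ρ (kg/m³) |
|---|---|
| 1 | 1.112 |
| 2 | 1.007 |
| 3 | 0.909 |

At 2 km, from the table: ρ = 1.007 kg/m³.
In steady level flight, lift balances weight: W = mg = 111000 × 9.81 = 1.0889×10^6 N.
Dynamic pressure q = 0.5 × 1.007 × 179² = 16130 Pa.
CL = W/(q·S) = 1.0889×10^6 / (16130 × 333) = 0.2027.
CD = 0.022 + 0.0522 × 0.2027² = 0.02414.
L/D = CL/CD = 0.2027 / 0.02414 = 8.4

L/D = 8.4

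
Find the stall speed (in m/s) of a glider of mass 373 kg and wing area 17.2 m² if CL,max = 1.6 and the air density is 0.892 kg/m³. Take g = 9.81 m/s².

Weight W = mg = 373 × 9.81 = 3659 N.
From L = ½ρV²S·CL,max = W: V_stall = √(2W/(ρSCL,max)) = √(2·3659/(0.892·17.2·1.6))
V_stall = √298.1 = 17.3 m/s

V_stall = 17.3 m/s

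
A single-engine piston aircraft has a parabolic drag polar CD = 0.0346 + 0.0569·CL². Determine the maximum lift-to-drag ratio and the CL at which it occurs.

(L/D)max = 11.3, at CL = 0.78

For CD = CD0 + K·CL², (L/D)max occurs at CL* = √(CD0/K) and equals 1/(2√(K·CD0)).
(L/D)max = 1/(2√(0.0569 × 0.0346)) = 1/(2 × 0.04437) = 11.3
CL* = √(0.0346/0.0569) = 0.78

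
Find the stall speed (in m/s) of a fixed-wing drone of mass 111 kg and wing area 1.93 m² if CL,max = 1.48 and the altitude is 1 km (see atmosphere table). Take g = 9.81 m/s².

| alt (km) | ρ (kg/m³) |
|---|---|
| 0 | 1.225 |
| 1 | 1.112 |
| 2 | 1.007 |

V_stall = 26.2 m/s

At 1 km, from the table: ρ = 1.112 kg/m³.
Weight W = mg = 111 × 9.81 = 1089 N.
V_stall = √(2W/(ρ·S·CL,max)) = √(2 × 1089 / (1.112 × 1.93 × 1.48))
V_stall = √685.6 = 26.2 m/s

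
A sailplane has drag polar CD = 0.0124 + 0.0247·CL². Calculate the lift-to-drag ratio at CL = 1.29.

CD = 0.0124 + 0.0247 × 1.29² = 0.0535
L/D = CL/CD = 1.29 / 0.0535 = 24.1

L/D = 24.1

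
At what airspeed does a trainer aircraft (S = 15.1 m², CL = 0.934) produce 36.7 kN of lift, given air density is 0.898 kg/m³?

L = ½ρv²S·CL ⇒ v = √(2L/(ρ·S·CL))
v = √(2 × 36700 / (0.898 × 15.1 × 0.934)) = √5796 = 76.1 m/s

v = 76.1 m/s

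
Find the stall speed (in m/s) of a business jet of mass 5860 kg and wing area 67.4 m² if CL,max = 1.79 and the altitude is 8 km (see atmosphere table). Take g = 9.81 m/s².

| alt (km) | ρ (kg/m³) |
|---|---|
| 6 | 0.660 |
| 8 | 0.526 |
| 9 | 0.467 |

At 8 km, from the table: ρ = 0.526 kg/m³.
Stall occurs when L = W at CL,max. W = mg = 5860 × 9.81 = 57490 N.
From L = ½ρV²S·CL,max = W: V_stall = √(2W/(ρSCL,max)) = √(2·57490/(0.526·67.4·1.79))
V_stall = √1812 = 42.6 m/s

V_stall = 42.6 m/s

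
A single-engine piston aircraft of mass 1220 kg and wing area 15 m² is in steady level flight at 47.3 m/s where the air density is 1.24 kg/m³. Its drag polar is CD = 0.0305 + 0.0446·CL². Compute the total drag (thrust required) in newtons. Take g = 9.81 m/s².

D = 942 N

Weight W = mg = 1220 × 9.81 = 11968 N; in level flight L = W.
q = ½ρv² = ½ × 1.24 × 47.3² = 1387 Pa.
CL = 2W/(ρv²S) = 2×11968/(1.24×47.3²×15) = 0.5752.
CD = 0.0305 + 0.0446 × 0.5752² = 0.04526.
D = q·S·CD = 1387 × 15 × 0.04526 = 941.6 N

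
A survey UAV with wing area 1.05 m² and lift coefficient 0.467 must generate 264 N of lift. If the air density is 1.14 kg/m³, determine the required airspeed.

v = 30.7 m/s

L = ½ρv²S·CL ⇒ v = √(2L/(ρ·S·CL))
v = √(2 × 264 / (1.14 × 1.05 × 0.467)) = √944.5 = 30.7 m/s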